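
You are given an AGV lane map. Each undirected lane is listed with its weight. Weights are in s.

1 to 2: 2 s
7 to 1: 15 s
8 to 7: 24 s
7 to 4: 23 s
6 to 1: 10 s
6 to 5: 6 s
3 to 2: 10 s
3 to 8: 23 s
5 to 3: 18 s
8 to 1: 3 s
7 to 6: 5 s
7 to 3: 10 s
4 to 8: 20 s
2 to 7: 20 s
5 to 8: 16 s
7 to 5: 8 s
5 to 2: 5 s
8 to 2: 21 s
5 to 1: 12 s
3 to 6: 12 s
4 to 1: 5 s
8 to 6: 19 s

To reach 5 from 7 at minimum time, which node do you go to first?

5

Compare a few routes:
7 - 6 - 5: 5+6 = 11
7 - 5: 8 = 8
The minimum is 8 s via 7 - 5.
So from 7 the first move is to 5.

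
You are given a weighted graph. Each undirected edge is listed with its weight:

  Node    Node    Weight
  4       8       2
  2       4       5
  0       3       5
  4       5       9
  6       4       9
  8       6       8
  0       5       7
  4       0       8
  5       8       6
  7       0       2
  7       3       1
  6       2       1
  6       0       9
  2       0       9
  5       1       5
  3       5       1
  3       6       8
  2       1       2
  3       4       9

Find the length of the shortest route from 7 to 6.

9

Candidate routes:
7 → 0 → 2 → 6: 2+9+1 = 12
7 → 3 → 5 → 1 → 2 → 6: 1+1+5+2+1 = 10
7 → 0 → 6: 2+9 = 11
7 → 3 → 6: 1+8 = 9
Cheapest is 7 → 3 → 6 at 9.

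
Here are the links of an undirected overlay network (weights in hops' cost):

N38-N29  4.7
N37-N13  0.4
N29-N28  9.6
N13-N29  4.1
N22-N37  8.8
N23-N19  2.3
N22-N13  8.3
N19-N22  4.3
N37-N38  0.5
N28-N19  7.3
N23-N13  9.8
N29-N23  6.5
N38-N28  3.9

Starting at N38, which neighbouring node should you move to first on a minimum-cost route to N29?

N29

Compare a few routes:
N38–N29: 4.7 = 4.7
N38–N37–N13–N29: 0.5+0.4+4.1 = 5
Cheapest is N38–N29 at 4.7 hops' cost.
So from N38 the first move is to N29.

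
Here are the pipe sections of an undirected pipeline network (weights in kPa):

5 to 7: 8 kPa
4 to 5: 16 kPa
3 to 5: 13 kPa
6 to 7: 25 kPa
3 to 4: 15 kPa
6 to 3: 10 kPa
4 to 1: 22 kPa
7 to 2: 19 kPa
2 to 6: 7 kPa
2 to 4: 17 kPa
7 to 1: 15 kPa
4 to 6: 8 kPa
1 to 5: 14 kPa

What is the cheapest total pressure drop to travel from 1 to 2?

Compare a few routes:
1 → 4 → 6 → 2: 22+8+7 = 37
1 → 7 → 2: 15+19 = 34
1 → 4 → 2: 22+17 = 39
1 → 5 → 7 → 2: 14+8+19 = 41
Cheapest is 1 → 7 → 2 at 34 kPa.

34 kPa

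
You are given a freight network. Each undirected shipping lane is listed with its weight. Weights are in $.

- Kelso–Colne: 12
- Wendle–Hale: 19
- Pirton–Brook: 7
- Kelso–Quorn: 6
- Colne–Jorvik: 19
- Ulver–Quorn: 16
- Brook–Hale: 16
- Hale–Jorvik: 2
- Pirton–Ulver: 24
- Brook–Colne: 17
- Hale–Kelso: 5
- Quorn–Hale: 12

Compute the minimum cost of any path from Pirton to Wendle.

$42

Shortest distances from Pirton:
Pirton: 0
Brook: 7  (via Pirton)
Hale: 23  (via Brook)
Ulver: 24  (via Pirton)
Colne: 24  (via Brook)
Jorvik: 25  (via Hale)
Kelso: 28  (via Hale)
Quorn: 34  (via Kelso)
Wendle: 42  (via Hale)
Shortest route: Pirton–Brook–Hale–Wendle = $42.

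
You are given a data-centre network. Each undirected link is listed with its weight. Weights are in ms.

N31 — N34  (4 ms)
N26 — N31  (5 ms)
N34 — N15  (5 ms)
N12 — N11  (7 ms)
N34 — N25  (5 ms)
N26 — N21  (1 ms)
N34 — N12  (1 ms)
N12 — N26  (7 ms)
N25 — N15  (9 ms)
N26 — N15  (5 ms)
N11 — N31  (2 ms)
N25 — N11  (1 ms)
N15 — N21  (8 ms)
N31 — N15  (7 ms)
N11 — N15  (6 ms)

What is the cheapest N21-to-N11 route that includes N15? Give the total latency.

12 ms

Shortest N21→N15: N21–N26–N15 = 6
Shortest N15→N11: N15–N11 = 6
Total via N15: 6 + 6 = 12 ms.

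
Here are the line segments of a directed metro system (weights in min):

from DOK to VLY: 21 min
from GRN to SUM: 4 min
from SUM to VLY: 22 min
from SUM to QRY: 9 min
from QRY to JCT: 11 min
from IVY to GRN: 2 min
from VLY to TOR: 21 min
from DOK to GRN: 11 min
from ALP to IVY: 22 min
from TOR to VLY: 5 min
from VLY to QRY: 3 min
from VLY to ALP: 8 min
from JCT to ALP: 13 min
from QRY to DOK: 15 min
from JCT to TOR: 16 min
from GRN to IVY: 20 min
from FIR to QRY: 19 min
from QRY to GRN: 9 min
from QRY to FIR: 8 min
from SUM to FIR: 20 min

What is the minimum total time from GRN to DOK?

28 min

Compare a few routes:
GRN–SUM–FIR–QRY–DOK: 4+20+19+15 = 58
GRN–SUM–VLY–QRY–DOK: 4+22+3+15 = 44
GRN–SUM–QRY–DOK: 4+9+15 = 28
The minimum is 28 min via GRN–SUM–QRY–DOK.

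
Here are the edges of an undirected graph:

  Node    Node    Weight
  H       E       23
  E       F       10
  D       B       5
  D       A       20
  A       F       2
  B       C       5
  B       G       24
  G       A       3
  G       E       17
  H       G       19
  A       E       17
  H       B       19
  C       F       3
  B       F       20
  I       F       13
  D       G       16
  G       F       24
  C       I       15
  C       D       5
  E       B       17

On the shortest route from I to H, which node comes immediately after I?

Candidate routes:
I–C–B–H: 15+5+19 = 39
I–F–A–G–H: 13+2+3+19 = 37
I–F–C–B–H: 13+3+5+19 = 40
The minimum is 37 via I–F–A–G–H.
So from I the first move is to F.

F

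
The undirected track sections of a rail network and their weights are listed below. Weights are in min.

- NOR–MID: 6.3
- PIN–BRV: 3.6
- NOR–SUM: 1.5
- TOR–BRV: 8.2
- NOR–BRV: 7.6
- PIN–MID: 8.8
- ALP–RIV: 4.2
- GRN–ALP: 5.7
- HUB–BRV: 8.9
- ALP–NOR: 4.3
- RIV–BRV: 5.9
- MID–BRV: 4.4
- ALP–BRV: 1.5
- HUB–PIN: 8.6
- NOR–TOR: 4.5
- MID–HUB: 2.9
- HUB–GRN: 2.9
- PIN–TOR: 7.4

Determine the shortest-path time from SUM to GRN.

Compare a few routes:
SUM - NOR - ALP - BRV - MID - HUB - GRN: 1.5+4.3+1.5+4.4+2.9+2.9 = 17.5
SUM - NOR - MID - HUB - GRN: 1.5+6.3+2.9+2.9 = 13.6
SUM - NOR - ALP - GRN: 1.5+4.3+5.7 = 11.5
SUM - NOR - BRV - ALP - GRN: 1.5+7.6+1.5+5.7 = 16.3
Cheapest is SUM - NOR - ALP - GRN at 11.5 min.

11.5 min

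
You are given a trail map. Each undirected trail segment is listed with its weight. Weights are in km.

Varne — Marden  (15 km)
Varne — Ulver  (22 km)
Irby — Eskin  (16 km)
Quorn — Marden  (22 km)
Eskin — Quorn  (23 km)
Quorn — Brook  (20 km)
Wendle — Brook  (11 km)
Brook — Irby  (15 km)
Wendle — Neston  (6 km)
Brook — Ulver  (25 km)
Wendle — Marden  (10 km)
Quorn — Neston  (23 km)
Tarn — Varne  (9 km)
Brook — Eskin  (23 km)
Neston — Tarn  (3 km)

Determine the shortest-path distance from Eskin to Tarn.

43 km

Shortest distances from Eskin:
Eskin: 0
Irby: 16  (via Eskin)
Brook: 23  (via Eskin)
Quorn: 23  (via Eskin)
Wendle: 34  (via Brook)
Neston: 40  (via Wendle)
Tarn: 43  (via Neston)
Shortest route: Eskin → Brook → Wendle → Neston → Tarn = 43 km.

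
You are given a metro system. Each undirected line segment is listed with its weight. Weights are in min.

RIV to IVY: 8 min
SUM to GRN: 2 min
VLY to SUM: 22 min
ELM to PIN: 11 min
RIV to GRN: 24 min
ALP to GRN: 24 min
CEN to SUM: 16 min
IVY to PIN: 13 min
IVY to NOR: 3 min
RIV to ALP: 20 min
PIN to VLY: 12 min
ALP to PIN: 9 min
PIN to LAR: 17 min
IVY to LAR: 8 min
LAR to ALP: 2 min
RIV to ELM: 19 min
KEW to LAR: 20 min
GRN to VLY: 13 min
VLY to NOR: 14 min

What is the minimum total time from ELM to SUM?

Shortest distances from ELM:
ELM: 0
PIN: 11  (via ELM)
RIV: 19  (via ELM)
ALP: 20  (via PIN)
LAR: 22  (via ALP)
VLY: 23  (via PIN)
IVY: 24  (via PIN)
NOR: 27  (via IVY)
GRN: 36  (via VLY)
SUM: 38  (via GRN)
Shortest route: ELM–PIN–VLY–GRN–SUM = 38 min.

38 min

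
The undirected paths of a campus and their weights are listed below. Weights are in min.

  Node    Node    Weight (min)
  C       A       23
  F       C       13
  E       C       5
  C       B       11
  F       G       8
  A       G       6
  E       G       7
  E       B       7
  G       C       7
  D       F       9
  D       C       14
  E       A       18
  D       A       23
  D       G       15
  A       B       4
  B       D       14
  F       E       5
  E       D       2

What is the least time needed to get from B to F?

Compare a few routes:
B → A → G → F: 4+6+8 = 18
B → E → D → F: 7+2+9 = 18
B → E → F: 7+5 = 12
Cheapest is B → E → F at 12 min.

12 min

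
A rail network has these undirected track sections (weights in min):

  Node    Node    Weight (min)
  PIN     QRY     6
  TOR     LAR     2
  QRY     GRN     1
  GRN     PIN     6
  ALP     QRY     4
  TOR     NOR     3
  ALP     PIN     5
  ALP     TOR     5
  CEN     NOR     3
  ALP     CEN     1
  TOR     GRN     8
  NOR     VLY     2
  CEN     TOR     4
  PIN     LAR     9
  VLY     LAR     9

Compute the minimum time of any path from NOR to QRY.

8 min

Shortest distances from NOR:
NOR: 0
VLY: 2  (via NOR)
TOR: 3  (via NOR)
CEN: 3  (via NOR)
ALP: 4  (via CEN)
LAR: 5  (via TOR)
QRY: 8  (via ALP)
Shortest route: NOR → CEN → ALP → QRY = 8 min.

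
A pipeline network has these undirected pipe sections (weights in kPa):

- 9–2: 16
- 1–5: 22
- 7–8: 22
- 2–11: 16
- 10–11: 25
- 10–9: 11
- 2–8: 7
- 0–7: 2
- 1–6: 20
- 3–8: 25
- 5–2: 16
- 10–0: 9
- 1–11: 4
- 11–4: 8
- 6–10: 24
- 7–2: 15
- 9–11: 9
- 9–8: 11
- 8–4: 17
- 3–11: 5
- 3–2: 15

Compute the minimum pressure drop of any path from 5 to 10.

42 kPa

Settle nodes by increasing distance from 5:
5: 0
2: 16  (via 5)
1: 22  (via 5)
8: 23  (via 2)
11: 26  (via 1)
3: 31  (via 2)
7: 31  (via 2)
9: 32  (via 2)
0: 33  (via 7)
4: 34  (via 11)
6: 42  (via 1)
10: 42  (via 0)
Shortest route: 5–2–7–0–10 = 42 kPa.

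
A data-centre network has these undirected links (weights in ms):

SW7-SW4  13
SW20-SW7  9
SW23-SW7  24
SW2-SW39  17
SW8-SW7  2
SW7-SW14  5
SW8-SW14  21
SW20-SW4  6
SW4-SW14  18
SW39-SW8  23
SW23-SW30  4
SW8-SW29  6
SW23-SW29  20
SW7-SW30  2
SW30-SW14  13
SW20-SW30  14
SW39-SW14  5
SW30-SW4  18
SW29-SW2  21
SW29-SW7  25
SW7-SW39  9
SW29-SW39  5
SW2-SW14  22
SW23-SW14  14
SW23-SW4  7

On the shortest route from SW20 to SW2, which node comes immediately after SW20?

Candidate routes:
SW20 → SW7 → SW8 → SW29 → SW2: 9+2+6+21 = 38
SW20 → SW7 → SW14 → SW2: 9+5+22 = 36
SW20 → SW7 → SW14 → SW39 → SW2: 9+5+5+17 = 36
SW20 → SW7 → SW39 → SW2: 9+9+17 = 35
Cheapest is SW20 → SW7 → SW39 → SW2 at 35 ms.
So from SW20 the first move is to SW7.

SW7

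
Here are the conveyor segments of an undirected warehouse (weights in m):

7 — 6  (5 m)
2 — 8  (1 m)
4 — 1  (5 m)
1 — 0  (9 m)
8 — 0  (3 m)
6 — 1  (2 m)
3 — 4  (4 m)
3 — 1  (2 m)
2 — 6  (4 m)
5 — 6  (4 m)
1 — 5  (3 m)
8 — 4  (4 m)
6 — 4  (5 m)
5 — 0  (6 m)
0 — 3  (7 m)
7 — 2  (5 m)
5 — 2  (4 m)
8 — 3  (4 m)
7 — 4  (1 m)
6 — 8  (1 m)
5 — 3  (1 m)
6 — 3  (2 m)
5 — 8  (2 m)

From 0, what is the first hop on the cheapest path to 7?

8

Compare a few routes:
0–8–4–7: 3+4+1 = 8
0–8–6–7: 3+1+5 = 9
0–8–2–7: 3+1+5 = 9
Cheapest is 0–8–4–7 at 8 m.
So from 0 the first move is to 8.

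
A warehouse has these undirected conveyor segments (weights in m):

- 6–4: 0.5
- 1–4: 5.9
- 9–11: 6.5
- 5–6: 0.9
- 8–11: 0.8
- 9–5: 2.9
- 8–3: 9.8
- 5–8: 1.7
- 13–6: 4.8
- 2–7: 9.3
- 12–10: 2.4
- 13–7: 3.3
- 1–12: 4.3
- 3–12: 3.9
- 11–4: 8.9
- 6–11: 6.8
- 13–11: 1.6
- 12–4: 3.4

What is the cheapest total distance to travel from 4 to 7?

8.6 m

Enumerating some paths:
4–6–13–7: 0.5+4.8+3.3 = 8.6
4–6–5–8–11–13–7: 0.5+0.9+1.7+0.8+1.6+3.3 = 8.8
Cheapest is 4–6–13–7 at 8.6 m.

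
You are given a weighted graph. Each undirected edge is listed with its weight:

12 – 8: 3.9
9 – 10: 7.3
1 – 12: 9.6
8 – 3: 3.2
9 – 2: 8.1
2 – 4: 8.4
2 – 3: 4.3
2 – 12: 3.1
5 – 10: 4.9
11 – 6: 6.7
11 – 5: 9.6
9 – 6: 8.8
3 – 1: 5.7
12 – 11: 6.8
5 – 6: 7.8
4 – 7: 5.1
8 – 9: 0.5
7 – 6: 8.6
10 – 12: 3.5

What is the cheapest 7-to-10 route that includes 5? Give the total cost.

21.3

Best 7 to 5: 7 → 6 → 5 costing 16.4
Best 5 to 10: 5 → 10 costing 4.9
Total via 5: 16.4 + 4.9 = 21.3.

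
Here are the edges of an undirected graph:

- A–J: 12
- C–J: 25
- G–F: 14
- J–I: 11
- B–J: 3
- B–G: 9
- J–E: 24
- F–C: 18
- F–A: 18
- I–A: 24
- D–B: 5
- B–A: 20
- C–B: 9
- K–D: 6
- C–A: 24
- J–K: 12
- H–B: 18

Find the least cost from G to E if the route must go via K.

56

Best G to K: G–B–D–K costing 20
Shortest K→E: K–J–E = 36
Total via K: 20 + 36 = 56.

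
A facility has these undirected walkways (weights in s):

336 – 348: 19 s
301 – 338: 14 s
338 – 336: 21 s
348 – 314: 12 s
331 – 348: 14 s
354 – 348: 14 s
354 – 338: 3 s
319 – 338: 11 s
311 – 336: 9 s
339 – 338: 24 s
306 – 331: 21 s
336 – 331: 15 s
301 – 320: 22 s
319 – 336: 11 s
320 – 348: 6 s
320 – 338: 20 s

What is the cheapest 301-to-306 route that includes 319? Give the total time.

72 s

Shortest 301→319: 301 → 338 → 319 = 25
Shortest 319→306: 319 → 336 → 331 → 306 = 47
Total via 319: 25 + 47 = 72 s.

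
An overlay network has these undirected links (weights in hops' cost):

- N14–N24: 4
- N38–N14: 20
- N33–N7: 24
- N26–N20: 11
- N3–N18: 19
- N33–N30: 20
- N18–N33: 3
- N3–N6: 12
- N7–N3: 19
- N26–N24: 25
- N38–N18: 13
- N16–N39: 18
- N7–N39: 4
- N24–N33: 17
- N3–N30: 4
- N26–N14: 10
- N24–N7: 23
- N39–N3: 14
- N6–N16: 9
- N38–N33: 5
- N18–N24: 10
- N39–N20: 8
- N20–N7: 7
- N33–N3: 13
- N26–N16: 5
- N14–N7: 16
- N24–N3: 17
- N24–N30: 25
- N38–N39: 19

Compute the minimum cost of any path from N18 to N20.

34 hops' cost

Candidate routes:
N18 → N24 → N14 → N26 → N20: 10+4+10+11 = 35
N18 → N33 → N7 → N20: 3+24+7 = 34
Cheapest is N18 → N33 → N7 → N20 at 34 hops' cost.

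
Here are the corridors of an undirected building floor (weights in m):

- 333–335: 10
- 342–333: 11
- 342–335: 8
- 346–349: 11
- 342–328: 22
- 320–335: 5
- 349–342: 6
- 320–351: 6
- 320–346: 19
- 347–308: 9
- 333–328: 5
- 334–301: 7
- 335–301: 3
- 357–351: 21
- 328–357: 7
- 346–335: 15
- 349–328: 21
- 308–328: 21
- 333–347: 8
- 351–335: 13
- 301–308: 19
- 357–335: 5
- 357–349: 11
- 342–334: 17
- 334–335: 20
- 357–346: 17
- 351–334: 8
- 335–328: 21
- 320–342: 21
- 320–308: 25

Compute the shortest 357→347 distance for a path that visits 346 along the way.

50 m

Shortest 357→346: 357–346 = 17
Best 346 to 347: 346–335–333–347 costing 33
Total via 346: 17 + 33 = 50 m.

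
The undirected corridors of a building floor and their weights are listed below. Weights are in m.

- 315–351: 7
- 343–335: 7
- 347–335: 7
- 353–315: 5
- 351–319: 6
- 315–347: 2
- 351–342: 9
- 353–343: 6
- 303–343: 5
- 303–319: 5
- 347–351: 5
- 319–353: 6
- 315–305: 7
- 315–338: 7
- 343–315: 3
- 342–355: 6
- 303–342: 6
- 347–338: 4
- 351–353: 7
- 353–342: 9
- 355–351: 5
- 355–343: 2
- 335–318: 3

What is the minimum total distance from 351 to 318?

15 m

Settle nodes by increasing distance from 351:
351: 0
355: 5  (via 351)
347: 5  (via 351)
319: 6  (via 351)
343: 7  (via 355)
315: 7  (via 351)
353: 7  (via 351)
338: 9  (via 347)
342: 9  (via 351)
303: 11  (via 319)
335: 12  (via 347)
305: 14  (via 315)
318: 15  (via 335)
Shortest route: 351 → 347 → 335 → 318 = 15 m.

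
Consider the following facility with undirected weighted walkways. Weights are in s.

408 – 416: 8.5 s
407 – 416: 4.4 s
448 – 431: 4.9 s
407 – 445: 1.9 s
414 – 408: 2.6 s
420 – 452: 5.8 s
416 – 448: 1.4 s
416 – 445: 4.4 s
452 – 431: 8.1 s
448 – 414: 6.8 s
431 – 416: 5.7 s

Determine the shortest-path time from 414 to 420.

25.6 s

Shortest distances from 414:
414: 0
408: 2.6  (via 414)
448: 6.8  (via 414)
416: 8.2  (via 448)
431: 11.7  (via 448)
445: 12.6  (via 416)
407: 12.6  (via 416)
452: 19.8  (via 431)
420: 25.6  (via 452)
Shortest route: 414 → 448 → 431 → 452 → 420 = 25.6 s.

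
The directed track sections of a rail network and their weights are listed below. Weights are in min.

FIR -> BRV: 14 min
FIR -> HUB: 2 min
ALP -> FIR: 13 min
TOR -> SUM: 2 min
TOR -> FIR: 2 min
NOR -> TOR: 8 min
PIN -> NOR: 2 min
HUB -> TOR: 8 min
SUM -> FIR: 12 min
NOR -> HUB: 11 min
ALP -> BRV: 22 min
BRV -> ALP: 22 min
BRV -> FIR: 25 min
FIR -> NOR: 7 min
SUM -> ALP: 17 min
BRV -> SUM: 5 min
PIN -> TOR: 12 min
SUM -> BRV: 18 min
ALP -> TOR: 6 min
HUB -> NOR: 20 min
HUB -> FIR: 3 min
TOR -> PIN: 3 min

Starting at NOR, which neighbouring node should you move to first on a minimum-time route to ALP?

TOR

Enumerating some paths:
NOR - TOR - SUM - ALP: 8+2+17 = 27
NOR - TOR - FIR - BRV - ALP: 8+2+14+22 = 46
NOR - HUB - TOR - SUM - ALP: 11+8+2+17 = 38
The minimum is 27 min via NOR - TOR - SUM - ALP.
So from NOR the first move is to TOR.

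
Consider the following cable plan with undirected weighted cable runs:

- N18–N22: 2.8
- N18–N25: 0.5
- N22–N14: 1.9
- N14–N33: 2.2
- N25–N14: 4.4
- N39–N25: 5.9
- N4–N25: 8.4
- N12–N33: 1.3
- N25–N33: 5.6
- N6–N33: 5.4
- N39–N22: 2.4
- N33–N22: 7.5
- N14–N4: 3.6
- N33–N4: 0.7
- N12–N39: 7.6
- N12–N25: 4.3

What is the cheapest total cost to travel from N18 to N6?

11.5

Shortest distances from N18:
N18: 0
N25: 0.5  (via N18)
N22: 2.8  (via N18)
N14: 4.7  (via N22)
N12: 4.8  (via N25)
N39: 5.2  (via N22)
N33: 6.1  (via N25)
N4: 6.8  (via N33)
N6: 11.5  (via N33)
Shortest route: N18 → N25 → N33 → N6 = 11.5.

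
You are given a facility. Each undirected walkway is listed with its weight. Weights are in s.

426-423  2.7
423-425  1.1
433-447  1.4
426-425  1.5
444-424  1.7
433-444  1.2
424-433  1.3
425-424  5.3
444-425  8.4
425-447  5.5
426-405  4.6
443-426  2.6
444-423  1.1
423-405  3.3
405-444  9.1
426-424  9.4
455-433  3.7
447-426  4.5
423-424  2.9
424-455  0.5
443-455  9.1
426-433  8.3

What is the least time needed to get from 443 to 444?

Enumerating some paths:
443 → 426 → 423 → 444: 2.6+2.7+1.1 = 6.4
443 → 426 → 425 → 423 → 444: 2.6+1.5+1.1+1.1 = 6.3
Cheapest is 443 → 426 → 425 → 423 → 444 at 6.3 s.

6.3 s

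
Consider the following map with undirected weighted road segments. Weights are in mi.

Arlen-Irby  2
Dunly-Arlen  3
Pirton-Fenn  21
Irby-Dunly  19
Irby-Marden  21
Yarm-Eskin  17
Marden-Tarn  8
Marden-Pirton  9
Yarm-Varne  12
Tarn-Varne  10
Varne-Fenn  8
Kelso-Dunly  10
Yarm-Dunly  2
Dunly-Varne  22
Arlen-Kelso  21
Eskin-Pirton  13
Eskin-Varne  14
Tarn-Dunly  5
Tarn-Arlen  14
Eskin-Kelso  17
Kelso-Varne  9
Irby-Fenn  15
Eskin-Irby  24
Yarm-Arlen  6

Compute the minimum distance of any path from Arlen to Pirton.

Shortest distances from Arlen:
Arlen: 0
Irby: 2  (via Arlen)
Dunly: 3  (via Arlen)
Yarm: 5  (via Dunly)
Tarn: 8  (via Dunly)
Kelso: 13  (via Dunly)
Marden: 16  (via Tarn)
Varne: 17  (via Yarm)
Fenn: 17  (via Irby)
Eskin: 22  (via Yarm)
Pirton: 25  (via Marden)
Shortest route: Arlen–Dunly–Tarn–Marden–Pirton = 25 mi.

25 mi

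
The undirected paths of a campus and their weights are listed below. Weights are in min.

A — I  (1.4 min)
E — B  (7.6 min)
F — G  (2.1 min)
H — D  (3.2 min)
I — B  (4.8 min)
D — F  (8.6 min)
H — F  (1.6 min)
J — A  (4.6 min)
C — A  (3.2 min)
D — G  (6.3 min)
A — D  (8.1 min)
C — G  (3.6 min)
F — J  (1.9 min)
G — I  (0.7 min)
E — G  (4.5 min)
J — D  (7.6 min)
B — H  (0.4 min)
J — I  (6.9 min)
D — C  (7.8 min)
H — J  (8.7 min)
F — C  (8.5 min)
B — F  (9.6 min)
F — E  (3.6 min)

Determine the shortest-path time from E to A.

Compare a few routes:
E–G–C–A: 4.5+3.6+3.2 = 11.3
E–F–G–I–A: 3.6+2.1+0.7+1.4 = 7.8
E–F–J–A: 3.6+1.9+4.6 = 10.1
E–G–I–A: 4.5+0.7+1.4 = 6.6
The minimum is 6.6 min via E–G–I–A.

6.6 min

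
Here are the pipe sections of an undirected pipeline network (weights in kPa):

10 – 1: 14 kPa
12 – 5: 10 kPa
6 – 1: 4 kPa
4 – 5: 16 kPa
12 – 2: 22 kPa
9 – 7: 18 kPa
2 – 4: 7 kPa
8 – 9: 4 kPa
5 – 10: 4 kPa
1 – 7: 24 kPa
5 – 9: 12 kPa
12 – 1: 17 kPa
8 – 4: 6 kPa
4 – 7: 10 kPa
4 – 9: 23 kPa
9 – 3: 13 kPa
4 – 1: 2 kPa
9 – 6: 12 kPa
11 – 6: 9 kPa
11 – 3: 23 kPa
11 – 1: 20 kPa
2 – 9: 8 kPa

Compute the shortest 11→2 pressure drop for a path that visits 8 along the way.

Shortest 11→8: 11 → 6 → 1 → 4 → 8 = 21
Best 8 to 2: 8 → 9 → 2 costing 12
Total via 8: 21 + 12 = 33 kPa.

33 kPa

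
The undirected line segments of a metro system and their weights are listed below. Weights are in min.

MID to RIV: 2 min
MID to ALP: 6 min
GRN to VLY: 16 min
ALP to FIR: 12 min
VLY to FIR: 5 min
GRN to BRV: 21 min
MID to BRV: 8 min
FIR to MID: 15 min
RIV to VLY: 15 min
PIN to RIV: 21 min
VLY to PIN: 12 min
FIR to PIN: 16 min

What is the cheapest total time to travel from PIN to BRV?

Enumerating some paths:
PIN → RIV → MID → BRV: 21+2+8 = 31
PIN → FIR → MID → BRV: 16+15+8 = 39
PIN → VLY → RIV → MID → BRV: 12+15+2+8 = 37
Cheapest is PIN → RIV → MID → BRV at 31 min.

31 min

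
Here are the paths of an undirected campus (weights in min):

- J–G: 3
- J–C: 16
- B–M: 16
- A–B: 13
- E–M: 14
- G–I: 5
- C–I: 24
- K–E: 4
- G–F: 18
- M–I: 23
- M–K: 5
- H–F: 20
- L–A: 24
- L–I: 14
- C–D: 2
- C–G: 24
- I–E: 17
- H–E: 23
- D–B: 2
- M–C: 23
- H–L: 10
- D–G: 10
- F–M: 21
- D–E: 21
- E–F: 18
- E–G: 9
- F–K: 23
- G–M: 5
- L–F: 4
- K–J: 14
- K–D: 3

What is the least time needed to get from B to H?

Compare a few routes:
B - D - K - E - F - L - H: 2+3+4+18+4+10 = 41
B - D - G - I - L - H: 2+10+5+14+10 = 41
B - D - K - E - H: 2+3+4+23 = 32
The minimum is 32 min via B - D - K - E - H.

32 min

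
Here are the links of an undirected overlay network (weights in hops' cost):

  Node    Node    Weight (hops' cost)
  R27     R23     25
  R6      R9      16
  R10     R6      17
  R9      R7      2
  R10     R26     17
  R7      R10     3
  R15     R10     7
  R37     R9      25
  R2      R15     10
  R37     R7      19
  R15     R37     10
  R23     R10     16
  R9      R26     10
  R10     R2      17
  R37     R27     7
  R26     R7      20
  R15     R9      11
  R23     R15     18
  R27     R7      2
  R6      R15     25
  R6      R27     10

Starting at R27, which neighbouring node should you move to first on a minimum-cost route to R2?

Enumerating some paths:
R27 - R7 - R10 - R2: 2+3+17 = 22
R27 - R7 - R9 - R15 - R2: 2+2+11+10 = 25
Cheapest is R27 - R7 - R10 - R2 at 22 hops' cost.
So from R27 the first move is to R7.

R7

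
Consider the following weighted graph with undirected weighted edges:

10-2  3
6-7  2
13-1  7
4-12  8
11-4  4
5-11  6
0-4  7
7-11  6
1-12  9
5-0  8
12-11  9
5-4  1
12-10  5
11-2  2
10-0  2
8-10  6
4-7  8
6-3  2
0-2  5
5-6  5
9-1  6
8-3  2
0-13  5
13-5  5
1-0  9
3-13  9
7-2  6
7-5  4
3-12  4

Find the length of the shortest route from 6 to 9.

21

Settle nodes by increasing distance from 6:
6: 0
3: 2  (via 6)
7: 2  (via 6)
8: 4  (via 3)
5: 5  (via 6)
4: 6  (via 5)
12: 6  (via 3)
2: 8  (via 7)
11: 8  (via 7)
10: 10  (via 8)
13: 10  (via 5)
0: 12  (via 10)
1: 15  (via 12)
9: 21  (via 1)
Shortest route: 6–3–12–1–9 = 21.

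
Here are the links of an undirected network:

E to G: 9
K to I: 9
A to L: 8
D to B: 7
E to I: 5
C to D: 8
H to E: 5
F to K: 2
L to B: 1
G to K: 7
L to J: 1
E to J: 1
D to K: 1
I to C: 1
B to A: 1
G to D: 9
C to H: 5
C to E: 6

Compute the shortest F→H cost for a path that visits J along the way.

Best F to J: F → K → D → B → L → J costing 12
Best J to H: J → E → H costing 6
Total via J: 12 + 6 = 18.

18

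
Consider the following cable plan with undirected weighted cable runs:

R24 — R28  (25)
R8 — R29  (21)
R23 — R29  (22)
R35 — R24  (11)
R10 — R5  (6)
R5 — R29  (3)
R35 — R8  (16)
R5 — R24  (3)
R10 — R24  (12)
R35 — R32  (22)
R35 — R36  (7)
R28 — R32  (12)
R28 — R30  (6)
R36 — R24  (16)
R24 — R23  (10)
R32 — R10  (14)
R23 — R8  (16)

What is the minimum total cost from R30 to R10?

32

Running Dijkstra from R30:
R30: 0
R28: 6  (via R30)
R32: 18  (via R28)
R24: 31  (via R28)
R10: 32  (via R32)
Shortest route: R30–R28–R32–R10 = 32.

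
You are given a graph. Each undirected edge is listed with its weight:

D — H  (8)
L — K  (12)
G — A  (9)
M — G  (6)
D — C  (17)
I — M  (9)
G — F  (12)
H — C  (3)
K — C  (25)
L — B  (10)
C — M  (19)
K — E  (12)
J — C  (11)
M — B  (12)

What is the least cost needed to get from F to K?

Candidate routes:
F → G → M → B → L → K: 12+6+12+10+12 = 52
F → G → M → C → K: 12+6+19+25 = 62
The minimum is 52 via F → G → M → B → L → K.

52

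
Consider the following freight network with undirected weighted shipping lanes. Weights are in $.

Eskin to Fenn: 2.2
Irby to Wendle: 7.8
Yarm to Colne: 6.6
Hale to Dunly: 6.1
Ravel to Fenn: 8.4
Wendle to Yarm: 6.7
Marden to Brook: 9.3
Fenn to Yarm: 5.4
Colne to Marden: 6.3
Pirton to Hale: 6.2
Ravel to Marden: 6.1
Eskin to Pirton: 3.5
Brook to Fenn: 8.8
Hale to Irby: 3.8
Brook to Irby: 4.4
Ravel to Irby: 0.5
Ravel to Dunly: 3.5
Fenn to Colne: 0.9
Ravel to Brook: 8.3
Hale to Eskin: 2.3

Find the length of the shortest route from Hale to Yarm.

Enumerating some paths:
Hale–Eskin–Fenn–Yarm: 2.3+2.2+5.4 = 9.9
Hale–Eskin–Fenn–Colne–Yarm: 2.3+2.2+0.9+6.6 = 12
Cheapest is Hale–Eskin–Fenn–Yarm at $9.9.

$9.9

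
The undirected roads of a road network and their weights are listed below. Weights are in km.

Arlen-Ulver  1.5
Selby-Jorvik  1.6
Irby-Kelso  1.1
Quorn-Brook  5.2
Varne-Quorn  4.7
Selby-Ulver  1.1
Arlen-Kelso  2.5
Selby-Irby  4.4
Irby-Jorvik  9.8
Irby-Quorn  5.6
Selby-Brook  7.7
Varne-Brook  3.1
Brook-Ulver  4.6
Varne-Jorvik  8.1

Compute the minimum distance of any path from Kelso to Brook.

Settle nodes by increasing distance from Kelso:
Kelso: 0
Irby: 1.1  (via Kelso)
Arlen: 2.5  (via Kelso)
Ulver: 4  (via Arlen)
Selby: 5.1  (via Ulver)
Jorvik: 6.7  (via Selby)
Quorn: 6.7  (via Irby)
Brook: 8.6  (via Ulver)
Shortest route: Kelso–Arlen–Ulver–Brook = 8.6 km.

8.6 km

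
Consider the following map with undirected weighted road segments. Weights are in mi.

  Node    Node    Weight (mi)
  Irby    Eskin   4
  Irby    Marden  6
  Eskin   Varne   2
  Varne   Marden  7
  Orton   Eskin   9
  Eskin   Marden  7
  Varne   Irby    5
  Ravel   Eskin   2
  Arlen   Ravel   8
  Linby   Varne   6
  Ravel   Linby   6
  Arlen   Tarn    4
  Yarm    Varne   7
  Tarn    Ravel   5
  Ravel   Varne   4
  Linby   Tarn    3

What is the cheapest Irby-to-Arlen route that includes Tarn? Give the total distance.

15 mi

Best Irby to Tarn: Irby–Eskin–Ravel–Tarn costing 11
Shortest Tarn→Arlen: Tarn–Arlen = 4
Total via Tarn: 11 + 4 = 15 mi.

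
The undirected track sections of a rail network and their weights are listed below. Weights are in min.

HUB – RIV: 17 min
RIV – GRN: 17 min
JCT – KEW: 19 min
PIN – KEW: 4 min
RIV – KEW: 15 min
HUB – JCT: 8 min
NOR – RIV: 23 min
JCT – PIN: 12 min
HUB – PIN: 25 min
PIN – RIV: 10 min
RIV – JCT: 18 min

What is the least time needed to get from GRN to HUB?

34 min

Running Dijkstra from GRN:
GRN: 0
RIV: 17  (via GRN)
PIN: 27  (via RIV)
KEW: 31  (via PIN)
HUB: 34  (via RIV)
Shortest route: GRN–RIV–HUB = 34 min.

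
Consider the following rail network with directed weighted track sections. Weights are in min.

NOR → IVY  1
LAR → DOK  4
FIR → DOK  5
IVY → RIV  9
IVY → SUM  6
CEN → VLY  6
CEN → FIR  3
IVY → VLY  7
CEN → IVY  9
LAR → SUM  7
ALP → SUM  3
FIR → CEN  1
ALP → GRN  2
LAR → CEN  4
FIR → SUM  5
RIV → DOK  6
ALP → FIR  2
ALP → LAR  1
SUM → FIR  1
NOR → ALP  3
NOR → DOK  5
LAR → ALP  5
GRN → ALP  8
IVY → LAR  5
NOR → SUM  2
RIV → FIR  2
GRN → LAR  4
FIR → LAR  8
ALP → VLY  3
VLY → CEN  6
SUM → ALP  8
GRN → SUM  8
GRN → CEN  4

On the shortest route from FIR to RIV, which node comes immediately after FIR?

CEN

Enumerating some paths:
FIR–CEN–IVY–RIV: 1+9+9 = 19
FIR–SUM–ALP–LAR–CEN–IVY–RIV: 5+8+1+4+9+9 = 36
FIR–LAR–CEN–IVY–RIV: 8+4+9+9 = 30
The minimum is 19 min via FIR–CEN–IVY–RIV.
So from FIR the first move is to CEN.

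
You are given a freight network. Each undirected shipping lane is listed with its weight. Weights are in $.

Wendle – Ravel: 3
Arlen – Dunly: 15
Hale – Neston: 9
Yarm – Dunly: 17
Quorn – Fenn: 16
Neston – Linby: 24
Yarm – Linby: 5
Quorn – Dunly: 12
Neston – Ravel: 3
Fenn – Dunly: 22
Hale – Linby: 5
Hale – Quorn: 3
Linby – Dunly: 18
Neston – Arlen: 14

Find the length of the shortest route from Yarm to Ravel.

$22

Enumerating some paths:
Yarm - Dunly - Quorn - Hale - Neston - Ravel: 17+12+3+9+3 = 44
Yarm - Linby - Neston - Ravel: 5+24+3 = 32
Yarm - Linby - Hale - Neston - Ravel: 5+5+9+3 = 22
The minimum is $22 via Yarm - Linby - Hale - Neston - Ravel.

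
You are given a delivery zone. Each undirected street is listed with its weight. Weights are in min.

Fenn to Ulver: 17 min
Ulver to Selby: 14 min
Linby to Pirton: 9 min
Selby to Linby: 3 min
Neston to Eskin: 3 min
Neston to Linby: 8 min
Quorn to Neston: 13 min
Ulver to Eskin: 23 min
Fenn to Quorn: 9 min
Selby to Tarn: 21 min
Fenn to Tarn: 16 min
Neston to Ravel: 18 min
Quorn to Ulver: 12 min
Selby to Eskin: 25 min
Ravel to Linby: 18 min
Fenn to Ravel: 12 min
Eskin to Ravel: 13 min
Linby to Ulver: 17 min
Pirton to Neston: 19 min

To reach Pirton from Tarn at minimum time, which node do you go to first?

Candidate routes:
Tarn–Selby–Linby–Pirton: 21+3+9 = 33
Tarn–Selby–Linby–Neston–Pirton: 21+3+8+19 = 51
Cheapest is Tarn–Selby–Linby–Pirton at 33 min.
So from Tarn the first move is to Selby.

Selby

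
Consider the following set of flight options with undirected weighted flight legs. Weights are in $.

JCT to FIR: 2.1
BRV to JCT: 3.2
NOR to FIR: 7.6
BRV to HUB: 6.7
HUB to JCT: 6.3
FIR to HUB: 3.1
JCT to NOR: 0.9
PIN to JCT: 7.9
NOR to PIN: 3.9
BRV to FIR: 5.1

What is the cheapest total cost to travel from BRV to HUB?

Candidate routes:
BRV → HUB: 6.7 = 6.7
BRV → FIR → HUB: 5.1+3.1 = 8.2
BRV → JCT → FIR → HUB: 3.2+2.1+3.1 = 8.4
The minimum is $6.7 via BRV → HUB.

$6.7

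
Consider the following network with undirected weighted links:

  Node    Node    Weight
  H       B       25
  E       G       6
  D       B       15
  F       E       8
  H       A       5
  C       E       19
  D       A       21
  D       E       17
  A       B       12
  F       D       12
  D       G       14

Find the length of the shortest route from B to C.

51

Candidate routes:
B–D–E–C: 15+17+19 = 51
B–D–G–E–C: 15+14+6+19 = 54
B–A–D–E–C: 12+21+17+19 = 69
B–D–F–E–C: 15+12+8+19 = 54
The minimum is 51 via B–D–E–C.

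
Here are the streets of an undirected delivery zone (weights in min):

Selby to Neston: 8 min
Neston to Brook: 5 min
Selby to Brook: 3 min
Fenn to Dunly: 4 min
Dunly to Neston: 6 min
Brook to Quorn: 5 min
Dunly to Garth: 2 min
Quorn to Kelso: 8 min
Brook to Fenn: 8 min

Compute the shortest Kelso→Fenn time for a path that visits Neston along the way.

28 min

Shortest Kelso→Neston: Kelso–Quorn–Brook–Neston = 18
Shortest Neston→Fenn: Neston–Dunly–Fenn = 10
Total via Neston: 18 + 10 = 28 min.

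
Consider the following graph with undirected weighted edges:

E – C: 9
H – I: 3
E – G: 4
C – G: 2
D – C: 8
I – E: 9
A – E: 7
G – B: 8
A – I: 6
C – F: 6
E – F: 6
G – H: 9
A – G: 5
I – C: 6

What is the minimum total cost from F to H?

Running Dijkstra from F:
F: 0
C: 6  (via F)
E: 6  (via F)
G: 8  (via C)
I: 12  (via C)
A: 13  (via E)
D: 14  (via C)
H: 15  (via I)
Shortest route: F–C–I–H = 15.

15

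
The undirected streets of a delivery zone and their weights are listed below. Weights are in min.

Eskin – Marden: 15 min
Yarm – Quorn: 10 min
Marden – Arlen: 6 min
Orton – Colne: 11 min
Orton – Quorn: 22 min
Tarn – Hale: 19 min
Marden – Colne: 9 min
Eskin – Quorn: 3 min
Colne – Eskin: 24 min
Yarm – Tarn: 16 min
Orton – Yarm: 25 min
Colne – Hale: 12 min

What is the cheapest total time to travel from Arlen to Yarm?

34 min

Settle nodes by increasing distance from Arlen:
Arlen: 0
Marden: 6  (via Arlen)
Colne: 15  (via Marden)
Eskin: 21  (via Marden)
Quorn: 24  (via Eskin)
Orton: 26  (via Colne)
Hale: 27  (via Colne)
Yarm: 34  (via Quorn)
Shortest route: Arlen → Marden → Eskin → Quorn → Yarm = 34 min.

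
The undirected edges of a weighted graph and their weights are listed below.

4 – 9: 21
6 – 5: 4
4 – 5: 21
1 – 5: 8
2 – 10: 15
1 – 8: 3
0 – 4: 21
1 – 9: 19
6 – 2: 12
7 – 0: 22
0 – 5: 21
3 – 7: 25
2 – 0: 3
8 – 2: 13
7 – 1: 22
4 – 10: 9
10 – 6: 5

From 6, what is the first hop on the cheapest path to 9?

Compare a few routes:
6–10–4–9: 5+9+21 = 35
6–2–8–1–9: 12+13+3+19 = 47
6–5–1–9: 4+8+19 = 31
6–5–4–9: 4+21+21 = 46
The minimum is 31 via 6–5–1–9.
So from 6 the first move is to 5.

5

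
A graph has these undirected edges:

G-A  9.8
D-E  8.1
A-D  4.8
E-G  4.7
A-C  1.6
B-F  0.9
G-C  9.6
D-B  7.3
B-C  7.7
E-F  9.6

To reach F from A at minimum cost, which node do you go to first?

Compare a few routes:
A - C - B - F: 1.6+7.7+0.9 = 10.2
A - D - B - F: 4.8+7.3+0.9 = 13
A - D - E - F: 4.8+8.1+9.6 = 22.5
A - G - E - F: 9.8+4.7+9.6 = 24.1
Cheapest is A - C - B - F at 10.2.
So from A the first move is to C.

C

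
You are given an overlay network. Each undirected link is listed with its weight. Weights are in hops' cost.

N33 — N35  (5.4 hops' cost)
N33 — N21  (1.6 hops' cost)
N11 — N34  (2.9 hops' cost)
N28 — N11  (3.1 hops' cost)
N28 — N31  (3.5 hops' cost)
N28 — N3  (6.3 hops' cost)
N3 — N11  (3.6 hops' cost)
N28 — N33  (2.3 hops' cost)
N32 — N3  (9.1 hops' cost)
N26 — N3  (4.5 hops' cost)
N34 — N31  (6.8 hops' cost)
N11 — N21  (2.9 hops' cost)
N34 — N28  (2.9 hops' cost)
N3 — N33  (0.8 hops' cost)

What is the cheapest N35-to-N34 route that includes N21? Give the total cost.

12.8 hops' cost

Best N35 to N21: N35 → N33 → N21 costing 7
Shortest N21→N34: N21 → N11 → N34 = 5.8
Total via N21: 7 + 5.8 = 12.8 hops' cost.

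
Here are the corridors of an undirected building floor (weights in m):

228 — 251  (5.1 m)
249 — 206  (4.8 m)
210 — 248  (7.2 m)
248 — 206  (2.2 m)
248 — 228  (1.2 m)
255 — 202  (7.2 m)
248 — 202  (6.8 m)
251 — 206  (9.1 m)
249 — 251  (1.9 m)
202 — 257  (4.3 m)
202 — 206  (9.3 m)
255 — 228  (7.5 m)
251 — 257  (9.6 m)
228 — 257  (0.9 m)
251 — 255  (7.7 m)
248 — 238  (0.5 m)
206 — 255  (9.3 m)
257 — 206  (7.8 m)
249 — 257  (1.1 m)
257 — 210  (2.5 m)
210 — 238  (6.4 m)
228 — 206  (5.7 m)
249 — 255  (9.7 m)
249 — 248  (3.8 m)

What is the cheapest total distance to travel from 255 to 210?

Enumerating some paths:
255 → 228 → 257 → 210: 7.5+0.9+2.5 = 10.9
255 → 249 → 257 → 210: 9.7+1.1+2.5 = 13.3
255 → 251 → 249 → 257 → 210: 7.7+1.9+1.1+2.5 = 13.2
Cheapest is 255 → 228 → 257 → 210 at 10.9 m.

10.9 m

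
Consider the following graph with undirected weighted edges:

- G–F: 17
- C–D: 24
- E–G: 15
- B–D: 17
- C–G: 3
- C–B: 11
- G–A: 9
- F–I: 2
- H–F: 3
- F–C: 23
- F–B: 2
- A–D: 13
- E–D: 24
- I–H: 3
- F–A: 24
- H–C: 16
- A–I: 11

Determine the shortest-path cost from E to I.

Settle nodes by increasing distance from E:
E: 0
G: 15  (via E)
C: 18  (via G)
A: 24  (via G)
D: 24  (via E)
B: 29  (via C)
F: 31  (via B)
I: 33  (via F)
Shortest route: E–G–C–B–F–I = 33.

33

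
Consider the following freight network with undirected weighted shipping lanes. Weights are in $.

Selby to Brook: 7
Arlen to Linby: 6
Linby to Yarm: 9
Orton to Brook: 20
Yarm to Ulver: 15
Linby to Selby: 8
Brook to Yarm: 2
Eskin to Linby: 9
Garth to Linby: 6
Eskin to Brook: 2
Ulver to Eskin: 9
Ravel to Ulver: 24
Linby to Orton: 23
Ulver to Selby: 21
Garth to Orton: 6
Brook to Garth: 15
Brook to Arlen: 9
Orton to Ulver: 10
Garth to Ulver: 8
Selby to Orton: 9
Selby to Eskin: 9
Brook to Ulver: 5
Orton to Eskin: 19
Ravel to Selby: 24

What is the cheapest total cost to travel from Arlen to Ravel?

Candidate routes:
Arlen–Brook–Eskin–Selby–Ravel: 9+2+9+24 = 44
Arlen–Brook–Selby–Ravel: 9+7+24 = 40
Arlen–Brook–Eskin–Ulver–Ravel: 9+2+9+24 = 44
Arlen–Linby–Selby–Ravel: 6+8+24 = 38
The minimum is $38 via Arlen–Linby–Selby–Ravel.

$38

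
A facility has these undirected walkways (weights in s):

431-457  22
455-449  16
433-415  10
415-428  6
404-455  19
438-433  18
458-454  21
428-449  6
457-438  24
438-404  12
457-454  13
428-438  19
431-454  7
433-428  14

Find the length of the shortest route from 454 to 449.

62 s

Compare a few routes:
454 → 457 → 438 → 433 → 428 → 449: 13+24+18+14+6 = 75
454 → 457 → 438 → 428 → 449: 13+24+19+6 = 62
454 → 457 → 438 → 433 → 415 → 428 → 449: 13+24+18+10+6+6 = 77
The minimum is 62 s via 454 → 457 → 438 → 428 → 449.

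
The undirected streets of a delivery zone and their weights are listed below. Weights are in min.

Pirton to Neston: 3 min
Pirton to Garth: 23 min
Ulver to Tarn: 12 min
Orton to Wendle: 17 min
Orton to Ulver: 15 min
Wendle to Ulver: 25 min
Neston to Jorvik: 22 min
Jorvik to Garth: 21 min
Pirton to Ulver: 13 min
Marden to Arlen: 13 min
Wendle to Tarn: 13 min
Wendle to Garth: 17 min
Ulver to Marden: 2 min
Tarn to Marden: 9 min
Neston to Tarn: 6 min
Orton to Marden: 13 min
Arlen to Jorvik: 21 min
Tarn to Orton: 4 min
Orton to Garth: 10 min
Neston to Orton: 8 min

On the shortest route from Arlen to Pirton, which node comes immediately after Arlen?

Marden

Candidate routes:
Arlen–Marden–Ulver–Pirton: 13+2+13 = 28
Arlen–Marden–Tarn–Neston–Pirton: 13+9+6+3 = 31
Arlen–Marden–Ulver–Tarn–Neston–Pirton: 13+2+12+6+3 = 36
Cheapest is Arlen–Marden–Ulver–Pirton at 28 min.
So from Arlen the first move is to Marden.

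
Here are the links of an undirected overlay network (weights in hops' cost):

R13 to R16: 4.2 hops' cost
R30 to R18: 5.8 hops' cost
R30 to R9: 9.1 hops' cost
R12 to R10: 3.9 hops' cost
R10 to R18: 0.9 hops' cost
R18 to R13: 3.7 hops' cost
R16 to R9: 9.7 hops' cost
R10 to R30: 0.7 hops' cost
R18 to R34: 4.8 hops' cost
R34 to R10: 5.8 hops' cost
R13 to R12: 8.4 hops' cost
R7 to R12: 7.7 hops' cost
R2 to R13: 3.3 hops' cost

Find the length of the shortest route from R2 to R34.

Running Dijkstra from R2:
R2: 0
R13: 3.3  (via R2)
R18: 7  (via R13)
R16: 7.5  (via R13)
R10: 7.9  (via R18)
R30: 8.6  (via R10)
R12: 11.7  (via R13)
R34: 11.8  (via R18)
Shortest route: R2 → R13 → R18 → R34 = 11.8 hops' cost.

11.8 hops' cost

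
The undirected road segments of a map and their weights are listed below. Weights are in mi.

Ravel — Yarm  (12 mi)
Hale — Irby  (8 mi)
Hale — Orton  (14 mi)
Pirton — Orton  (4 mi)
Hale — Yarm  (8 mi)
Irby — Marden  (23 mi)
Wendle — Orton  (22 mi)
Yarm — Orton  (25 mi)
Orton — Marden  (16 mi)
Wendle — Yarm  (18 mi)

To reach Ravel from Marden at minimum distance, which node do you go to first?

Enumerating some paths:
Marden - Orton - Wendle - Yarm - Ravel: 16+22+18+12 = 68
Marden - Orton - Yarm - Ravel: 16+25+12 = 53
Marden - Orton - Hale - Yarm - Ravel: 16+14+8+12 = 50
Marden - Irby - Hale - Yarm - Ravel: 23+8+8+12 = 51
The minimum is 50 mi via Marden - Orton - Hale - Yarm - Ravel.
So from Marden the first move is to Orton.

Orton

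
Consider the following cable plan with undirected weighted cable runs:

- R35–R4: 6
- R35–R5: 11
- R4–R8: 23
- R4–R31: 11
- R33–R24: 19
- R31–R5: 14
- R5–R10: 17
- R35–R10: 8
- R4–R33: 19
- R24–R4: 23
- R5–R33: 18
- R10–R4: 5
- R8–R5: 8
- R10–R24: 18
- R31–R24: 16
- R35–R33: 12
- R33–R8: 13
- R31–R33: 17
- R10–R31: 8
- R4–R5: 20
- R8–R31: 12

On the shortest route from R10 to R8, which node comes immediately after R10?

Enumerating some paths:
R10 - R5 - R8: 17+8 = 25
R10 - R31 - R8: 8+12 = 20
Cheapest is R10 - R31 - R8 at 20.
So from R10 the first move is to R31.

R31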